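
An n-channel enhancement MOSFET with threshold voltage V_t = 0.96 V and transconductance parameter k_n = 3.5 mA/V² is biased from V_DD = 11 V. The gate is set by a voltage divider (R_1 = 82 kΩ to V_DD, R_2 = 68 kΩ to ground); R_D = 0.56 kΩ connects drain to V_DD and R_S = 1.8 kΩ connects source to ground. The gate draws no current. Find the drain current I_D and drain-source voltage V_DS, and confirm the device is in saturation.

V_G = V_DD·R_2/(R_1+R_2) = 11×68/150 = 4.99 V.
Assume saturation: I_D = (k_n/2)(V_GS − V_t)² with V_GS = V_G − I_D·R_S = 4.99 − 1.8·I_D.
Substituting gives 5.67·I_D² − 26.4·I_D + 28.4 = 0, with roots I_D = 1.69 or 2.96 mA.
The root I_D = 2.96 mA gives V_GS = -0.34 V ≤ V_t, so take I_D = 1.69 mA.
Then V_GS = 1.94 V and V_DS = V_DD − I_D(R_D+R_S) = 11 − 1.69×2.36 = 7.01 V.
Saturation requires V_DS ≥ V_GS − V_t = 0.983 V; 7.01 ≥ 0.983 ✓.

I_D ≈ 1.7 mA, V_DS ≈ 7 V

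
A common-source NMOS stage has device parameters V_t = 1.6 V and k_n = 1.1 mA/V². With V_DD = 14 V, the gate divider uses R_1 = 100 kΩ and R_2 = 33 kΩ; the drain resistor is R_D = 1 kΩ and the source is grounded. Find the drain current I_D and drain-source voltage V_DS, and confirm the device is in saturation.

V_G = V_DD·R_2/(R_1+R_2) = 14×33/133 = 3.47 V. With the source grounded, V_GS = V_G = 3.47 V.
Assume saturation: I_D = (k_n/2)(V_GS − V_t)² = (1.1/2)×(3.47 − 1.6)² = 0.55×1.87² = 1.93 mA.
V_DS = V_DD − I_D·R_D = 14 − 1.93×1 = 12.1 V.
Saturation requires V_DS ≥ V_GS − V_t = 1.87 V; 12.1 ≥ 1.87 ✓.

I_D ≈ 1.9 mA, V_DS ≈ 12 V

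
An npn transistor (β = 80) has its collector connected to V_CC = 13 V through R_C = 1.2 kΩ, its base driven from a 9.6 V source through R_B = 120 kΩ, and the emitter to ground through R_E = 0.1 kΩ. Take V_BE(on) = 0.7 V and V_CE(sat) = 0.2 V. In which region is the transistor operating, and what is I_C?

Assume active. Base-emitter loop: I_B = (V_BB − V_BE)/(R_B + (β+1)R_E) = (9.6 − 0.7)/(120 + 81×0.1) = 0.0695 mA.
I_C = β·I_B = 80×0.0695 = 5.56 mA.
V_CE = V_CC − I_C·R_C − I_E·R_E = 13 − 5.56×1.2 − 5.63×0.1 = 5.77 V > V_CE(sat), so the active-region assumption holds.

active; I_C ≈ 5.6 mA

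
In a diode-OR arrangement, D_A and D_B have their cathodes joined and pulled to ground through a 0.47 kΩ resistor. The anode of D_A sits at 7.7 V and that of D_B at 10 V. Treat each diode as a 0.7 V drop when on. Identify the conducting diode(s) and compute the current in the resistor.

Assume both conduct. Then node N would need to be at both 7.7−0.7 = 7 V and 10−0.7 = 9.3 V, which is impossible.
Assume only D_B conducts: V_N = 10 − 0.7 = 9.3 V, so I_R = 9.3/0.47 = 19.8 mA.
Check D_A: its anode-to-cathode voltage is 7.7 − 9.3 = -1.6 V < 0.7 V, so it is off. The assumption is consistent.

Only D_B conducts; I_R ≈ 20 mA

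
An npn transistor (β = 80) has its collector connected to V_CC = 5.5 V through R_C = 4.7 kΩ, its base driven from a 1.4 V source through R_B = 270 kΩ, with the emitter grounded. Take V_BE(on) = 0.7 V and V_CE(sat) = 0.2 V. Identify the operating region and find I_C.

active; I_C ≈ 0.21 mA

Assume active. Base-emitter loop: I_B = (V_BB − V_BE)/R_B = (1.4 − 0.7)/270 = 0.00259 mA.
I_C = β·I_B = 80×0.00259 = 0.207 mA.
V_CE = V_CC − I_C·R_C = 5.5 − 0.207×4.7 = 4.53 V > V_CE(sat), so the active-region assumption holds.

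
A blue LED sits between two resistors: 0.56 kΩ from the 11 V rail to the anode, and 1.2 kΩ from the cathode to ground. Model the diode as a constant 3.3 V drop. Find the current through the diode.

The two resistors are in series with the diode, so KVL gives 11 = I·0.56 + 3.3 + I·1.2.
I = (11 − 3.3) / (0.56 + 1.2) kΩ = 7.7 / 1.76 = 4.38 mA.

I ≈ 4.4 mA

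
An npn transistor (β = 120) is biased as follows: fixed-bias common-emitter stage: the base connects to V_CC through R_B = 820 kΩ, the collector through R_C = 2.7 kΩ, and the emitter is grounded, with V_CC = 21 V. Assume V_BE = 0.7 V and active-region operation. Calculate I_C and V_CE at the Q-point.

I_C ≈ 3 mA, V_CE ≈ 13 V

Base loop: V_CC = I_B·R_B + V_BE, so I_B = (21 − 0.7)/820 kΩ = 0.0248 mA.
In the active region I_C = β·I_B = 120 × 0.0248 = 2.97 mA.
Collector loop: V_CE = V_CC − I_C·R_C = 21 − 2.97×2.7 = 13 V.
Since V_CE = 13 V > V_CE(sat) ≈ 0.2 V, the transistor is in the active region as assumed.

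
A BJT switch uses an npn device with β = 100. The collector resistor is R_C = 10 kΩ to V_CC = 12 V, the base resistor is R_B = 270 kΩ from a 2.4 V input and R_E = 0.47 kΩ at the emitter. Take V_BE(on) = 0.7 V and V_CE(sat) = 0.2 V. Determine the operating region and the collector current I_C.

Assume active. Base-emitter loop: I_B = (V_BB − V_BE)/(R_B + (β+1)R_E) = (2.4 − 0.7)/(270 + 101×0.47) = 0.00535 mA.
I_C = β·I_B = 100×0.00535 = 0.535 mA.
V_CE = V_CC − I_C·R_C − I_E·R_E = 12 − 0.535×10 − 0.541×0.47 = 6.39 V > V_CE(sat), so the active-region assumption holds.

active; I_C ≈ 0.54 mA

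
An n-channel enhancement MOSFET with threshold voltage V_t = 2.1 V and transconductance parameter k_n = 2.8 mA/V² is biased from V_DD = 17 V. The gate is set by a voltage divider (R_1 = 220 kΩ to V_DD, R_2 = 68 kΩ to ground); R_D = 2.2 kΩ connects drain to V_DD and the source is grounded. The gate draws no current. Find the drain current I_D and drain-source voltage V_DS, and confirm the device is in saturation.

I_D ≈ 5.1 mA, V_DS ≈ 5.7 V

V_G = V_DD·R_2/(R_1+R_2) = 17×68/288 = 4.01 V. With the source grounded, V_GS = V_G = 4.01 V.
Assume saturation: I_D = (k_n/2)(V_GS − V_t)² = (2.8/2)×(4.01 − 2.1)² = 1.4×1.91² = 5.13 mA.
V_DS = V_DD − I_D·R_D = 17 − 5.13×2.2 = 5.72 V.
Saturation requires V_DS ≥ V_GS − V_t = 1.91 V; 5.72 ≥ 1.91 ✓.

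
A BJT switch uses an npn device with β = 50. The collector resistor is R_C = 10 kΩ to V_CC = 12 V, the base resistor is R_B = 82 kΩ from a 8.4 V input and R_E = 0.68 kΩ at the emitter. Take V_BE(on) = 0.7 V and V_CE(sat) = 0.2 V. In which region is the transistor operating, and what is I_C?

Assume active: I_B = (8.4 − 0.7)/(82 + 51×0.68) = 0.066 mA, I_C = β·I_B = 3.3 mA.
Then V_CE = 12 − 3.3×10 − 3.37×0.68 = -23.3 V < 0.2 V — the active assumption fails.
Re-solve with V_CE = 0.2 V. KCL at the emitter: V_E/R_E = (V_BB−0.7−V_E)/R_B + (V_CC−0.2−V_E)/R_C, giving V_E = 0.805 V.
I_C = (V_CC − 0.2 − V_E)/R_C = (11.8 − 0.805)/10 = 1.1 mA.
Check: I_B = (7.7 − 0.805)/82 = 0.0841 mA, and β·I_B = 4.2 mA > I_C, confirming saturation.

saturation; I_C ≈ 1.1 mA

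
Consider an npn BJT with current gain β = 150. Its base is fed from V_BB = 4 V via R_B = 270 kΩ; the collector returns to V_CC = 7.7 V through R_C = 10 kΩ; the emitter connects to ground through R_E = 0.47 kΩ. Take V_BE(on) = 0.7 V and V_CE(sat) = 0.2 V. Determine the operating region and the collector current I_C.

Assume active: I_B = (4 − 0.7)/(270 + 151×0.47) = 0.00968 mA, I_C = β·I_B = 1.45 mA.
Then V_CE = 7.7 − 1.45×10 − 1.46×0.47 = -7.5 V < 0.2 V — the active assumption fails.
Re-solve with V_CE = 0.2 V. KCL at the emitter: V_E/R_E = (V_BB−0.7−V_E)/R_B + (V_CC−0.2−V_E)/R_C, giving V_E = 0.342 V.
I_C = (V_CC − 0.2 − V_E)/R_C = (7.5 − 0.342)/10 = 0.716 mA.
Check: I_B = (3.3 − 0.342)/270 = 0.011 mA, and β·I_B = 1.64 mA > I_C, confirming saturation.

saturation; I_C ≈ 0.72 mA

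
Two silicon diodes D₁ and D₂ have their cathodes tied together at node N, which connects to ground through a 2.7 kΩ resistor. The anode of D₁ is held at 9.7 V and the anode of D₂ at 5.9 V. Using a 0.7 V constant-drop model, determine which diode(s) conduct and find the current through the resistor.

Assume both conduct. Then node N would need to be at both 9.7−0.7 = 9 V and 5.9−0.7 = 5.2 V, which is impossible.
Assume only D₁ conducts: V_N = 9.7 − 0.7 = 9 V, so I_R = 9/2.7 = 3.33 mA.
Check D₂: its anode-to-cathode voltage is 5.9 − 9 = -3.1 V < 0.7 V, so it is off. The assumption is consistent.

Only D₁ conducts; I_R ≈ 3.3 mA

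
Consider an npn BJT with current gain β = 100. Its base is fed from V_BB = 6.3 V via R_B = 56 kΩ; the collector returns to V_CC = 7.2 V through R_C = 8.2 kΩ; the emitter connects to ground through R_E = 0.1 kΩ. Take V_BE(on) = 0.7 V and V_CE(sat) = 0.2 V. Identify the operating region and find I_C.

Assume active: I_B = (6.3 − 0.7)/(56 + 101×0.1) = 0.0847 mA, I_C = β·I_B = 8.47 mA.
Then V_CE = 7.2 − 8.47×8.2 − 8.56×0.1 = -63.1 V < 0.2 V — the active assumption fails.
Re-solve with V_CE = 0.2 V. KCL at the emitter: V_E/R_E = (V_BB−0.7−V_E)/R_B + (V_CC−0.2−V_E)/R_C, giving V_E = 0.0941 V.
I_C = (V_CC − 0.2 − V_E)/R_C = (7 − 0.0941)/8.2 = 0.842 mA.
Check: I_B = (5.6 − 0.0941)/56 = 0.0983 mA, and β·I_B = 9.83 mA > I_C, confirming saturation.

saturation; I_C ≈ 0.84 mA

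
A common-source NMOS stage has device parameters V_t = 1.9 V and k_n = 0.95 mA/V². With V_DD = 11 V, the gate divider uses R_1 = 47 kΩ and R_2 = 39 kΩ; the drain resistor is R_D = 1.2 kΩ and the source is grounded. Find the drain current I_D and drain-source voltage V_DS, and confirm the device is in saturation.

I_D ≈ 4.5 mA, V_DS ≈ 5.6 V

V_G = V_DD·R_2/(R_1+R_2) = 11×39/86 = 4.99 V. With the source grounded, V_GS = V_G = 4.99 V.
Assume saturation: I_D = (k_n/2)(V_GS − V_t)² = (0.95/2)×(4.99 − 1.9)² = 0.475×3.09² = 4.53 mA.
V_DS = V_DD − I_D·R_D = 11 − 4.53×1.2 = 5.56 V.
Saturation requires V_DS ≥ V_GS − V_t = 3.09 V; 5.56 ≥ 3.09 ✓.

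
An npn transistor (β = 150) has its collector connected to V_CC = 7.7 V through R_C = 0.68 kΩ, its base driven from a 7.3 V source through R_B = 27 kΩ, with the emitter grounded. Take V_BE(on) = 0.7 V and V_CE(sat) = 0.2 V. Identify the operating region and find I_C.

Assume active: I_B = (7.3 − 0.7)/27 = 0.244 mA, giving I_C = β·I_B = 36.7 mA.
But then V_CE = 7.7 − 36.7×0.68 = -17.2 V < V_CE(sat) = 0.2 V — impossible in the active region.
So the transistor is saturated. With V_CE = 0.2 V, I_C = (V_CC − 0.2)/R_C = 7.5/0.68 = 11 mA.
Check: β·I_B = 36.7 mA > I_C = 11 mA, confirming saturation.

saturation; I_C ≈ 11 mA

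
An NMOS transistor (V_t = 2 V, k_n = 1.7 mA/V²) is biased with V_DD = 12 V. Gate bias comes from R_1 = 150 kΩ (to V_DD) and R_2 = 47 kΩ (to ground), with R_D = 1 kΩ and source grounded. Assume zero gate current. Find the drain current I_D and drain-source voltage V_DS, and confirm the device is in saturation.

V_G = V_DD·R_2/(R_1+R_2) = 12×47/197 = 2.86 V. With the source grounded, V_GS = V_G = 2.86 V.
Assume saturation: I_D = (k_n/2)(V_GS − V_t)² = (1.7/2)×(2.86 − 2)² = 0.85×0.863² = 0.633 mA.
V_DS = V_DD − I_D·R_D = 12 − 0.633×1 = 11.4 V.
Saturation requires V_DS ≥ V_GS − V_t = 0.863 V; 11.4 ≥ 0.863 ✓.

I_D ≈ 0.63 mA, V_DS ≈ 11 V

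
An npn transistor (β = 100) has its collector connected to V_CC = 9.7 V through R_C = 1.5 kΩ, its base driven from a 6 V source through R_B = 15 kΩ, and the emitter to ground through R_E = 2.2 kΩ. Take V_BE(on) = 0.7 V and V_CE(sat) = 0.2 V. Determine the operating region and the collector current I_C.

active; I_C ≈ 2.2 mA

Assume active. Base-emitter loop: I_B = (V_BB − V_BE)/(R_B + (β+1)R_E) = (6 − 0.7)/(15 + 101×2.2) = 0.0223 mA.
I_C = β·I_B = 100×0.0223 = 2.23 mA.
V_CE = V_CC − I_C·R_C − I_E·R_E = 9.7 − 2.23×1.5 − 2.26×2.2 = 1.38 V > V_CE(sat), so the active-region assumption holds.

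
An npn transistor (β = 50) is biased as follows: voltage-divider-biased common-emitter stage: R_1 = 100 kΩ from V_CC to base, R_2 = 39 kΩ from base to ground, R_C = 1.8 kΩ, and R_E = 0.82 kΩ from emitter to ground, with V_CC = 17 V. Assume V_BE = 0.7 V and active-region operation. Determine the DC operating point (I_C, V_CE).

I_C ≈ 2.9 mA, V_CE ≈ 9.3 V

Thevenize the base divider: V_Th = V_CC·R_2/(R_1+R_2) = 17×39/139 = 4.77 V, R_Th = R_1‖R_2 = 28.1 kΩ.
Base-emitter loop: V_Th = I_B·R_Th + V_BE + (β+1)I_B·R_E, so I_B = (4.77 − 0.7) / (28.1 + 51×0.82) = 0.0582 mA.
I_C = β·I_B = 50×0.0582 = 2.91 mA, and I_E = (β+1)I_B = 2.97 mA.
V_CE = V_CC − I_C·R_C − I_E·R_E = 17 − 2.91×1.8 − 2.97×0.82 = 9.32 V.
V_CE = 9.32 V > 0.2 V confirms active-region operation.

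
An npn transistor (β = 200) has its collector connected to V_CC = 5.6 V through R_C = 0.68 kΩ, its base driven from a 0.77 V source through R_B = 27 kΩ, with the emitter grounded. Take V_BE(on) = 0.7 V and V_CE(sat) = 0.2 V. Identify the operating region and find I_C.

active; I_C ≈ 0.52 mA

Assume active. Base-emitter loop: I_B = (V_BB − V_BE)/R_B = (0.77 − 0.7)/27 = 0.00259 mA.
I_C = β·I_B = 200×0.00259 = 0.519 mA.
V_CE = V_CC − I_C·R_C = 5.6 − 0.519×0.68 = 5.25 V > V_CE(sat), so the active-region assumption holds.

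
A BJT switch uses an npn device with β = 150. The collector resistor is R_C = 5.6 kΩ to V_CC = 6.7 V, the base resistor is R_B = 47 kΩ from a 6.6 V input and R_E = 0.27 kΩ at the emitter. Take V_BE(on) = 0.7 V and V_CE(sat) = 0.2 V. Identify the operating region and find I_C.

saturation; I_C ≈ 1.1 mA

Assume active: I_B = (6.6 − 0.7)/(47 + 151×0.27) = 0.0672 mA, I_C = β·I_B = 10.1 mA.
Then V_CE = 6.7 − 10.1×5.6 − 10.2×0.27 = -52.5 V < 0.2 V — the active assumption fails.
Re-solve with V_CE = 0.2 V. KCL at the emitter: V_E/R_E = (V_BB−0.7−V_E)/R_B + (V_CC−0.2−V_E)/R_C, giving V_E = 0.33 V.
I_C = (V_CC − 0.2 − V_E)/R_C = (6.5 − 0.33)/5.6 = 1.1 mA.
Check: I_B = (5.9 − 0.33)/47 = 0.119 mA, and β·I_B = 17.8 mA > I_C, confirming saturation.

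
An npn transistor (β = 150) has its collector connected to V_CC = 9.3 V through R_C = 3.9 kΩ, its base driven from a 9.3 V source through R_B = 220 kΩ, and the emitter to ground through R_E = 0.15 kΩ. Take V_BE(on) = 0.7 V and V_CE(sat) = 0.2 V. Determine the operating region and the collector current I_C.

Assume active: I_B = (9.3 − 0.7)/(220 + 151×0.15) = 0.0354 mA, I_C = β·I_B = 5.32 mA.
Then V_CE = 9.3 − 5.32×3.9 − 5.35×0.15 = -12.2 V < 0.2 V — the active assumption fails.
Re-solve with V_CE = 0.2 V. KCL at the emitter: V_E/R_E = (V_BB−0.7−V_E)/R_B + (V_CC−0.2−V_E)/R_C, giving V_E = 0.342 V.
I_C = (V_CC − 0.2 − V_E)/R_C = (9.1 − 0.342)/3.9 = 2.25 mA.
Check: I_B = (8.6 − 0.342)/220 = 0.0375 mA, and β·I_B = 5.63 mA > I_C, confirming saturation.

saturation; I_C ≈ 2.2 mA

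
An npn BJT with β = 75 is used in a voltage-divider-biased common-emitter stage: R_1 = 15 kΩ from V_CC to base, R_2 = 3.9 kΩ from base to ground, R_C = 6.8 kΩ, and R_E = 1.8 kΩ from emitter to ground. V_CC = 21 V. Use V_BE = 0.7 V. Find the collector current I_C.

Thevenize the base divider: V_Th = V_CC·R_2/(R_1+R_2) = 21×3.9/18.9 = 4.33 V, R_Th = R_1‖R_2 = 3.1 kΩ.
Base-emitter loop: V_Th = I_B·R_Th + V_BE + (β+1)I_B·R_E, so I_B = (4.33 − 0.7) / (3.1 + 76×1.8) = 0.026 mA.
I_C = β·I_B = 75×0.026 = 1.95 mA, and I_E = (β+1)I_B = 1.97 mA.
V_CE = V_CC − I_C·R_C − I_E·R_E = 21 − 1.95×6.8 − 1.97×1.8 = 4.2 V.
V_CE = 4.2 V > 0.2 V confirms active-region operation.

I_C ≈ 1.9 mA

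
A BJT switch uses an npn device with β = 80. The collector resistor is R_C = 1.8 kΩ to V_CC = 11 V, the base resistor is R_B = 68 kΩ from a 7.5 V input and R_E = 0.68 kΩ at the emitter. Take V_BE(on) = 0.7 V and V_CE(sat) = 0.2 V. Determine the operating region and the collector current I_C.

saturation; I_C ≈ 4.3 mA

Assume active: I_B = (7.5 − 0.7)/(68 + 81×0.68) = 0.0552 mA, I_C = β·I_B = 4.42 mA.
Then V_CE = 11 − 4.42×1.8 − 4.48×0.68 = 0.0011 V < 0.2 V — the active assumption fails.
Re-solve with V_CE = 0.2 V. KCL at the emitter: V_E/R_E = (V_BB−0.7−V_E)/R_B + (V_CC−0.2−V_E)/R_C, giving V_E = 2.99 V.
I_C = (V_CC − 0.2 − V_E)/R_C = (10.8 − 2.99)/1.8 = 4.34 mA.
Check: I_B = (6.8 − 2.99)/68 = 0.056 mA, and β·I_B = 4.48 mA > I_C, confirming saturation.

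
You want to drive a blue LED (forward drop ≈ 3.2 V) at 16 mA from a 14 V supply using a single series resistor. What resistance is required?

The resistor drops V_S − V_D = 14 − 3.2 = 10.8 V at 16 mA.
R = 10.8 V / 16 mA = 0.675 kΩ.

R ≈ 0.68 kΩ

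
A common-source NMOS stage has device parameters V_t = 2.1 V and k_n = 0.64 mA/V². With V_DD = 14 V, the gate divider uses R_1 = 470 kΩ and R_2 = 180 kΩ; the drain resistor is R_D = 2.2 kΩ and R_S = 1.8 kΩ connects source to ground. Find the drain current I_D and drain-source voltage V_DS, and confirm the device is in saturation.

V_G = V_DD·R_2/(R_1+R_2) = 14×180/650 = 3.88 V.
Assume saturation: I_D = (k_n/2)(V_GS − V_t)² with V_GS = V_G − I_D·R_S = 3.88 − 1.8·I_D.
Substituting gives 1.04·I_D² − 3.05·I_D + 1.01 = 0, with roots I_D = 0.381 or 2.56 mA.
The root I_D = 2.56 mA gives V_GS = -0.727 V ≤ V_t, so take I_D = 0.381 mA.
Then V_GS = 3.19 V and V_DS = V_DD − I_D(R_D+R_S) = 14 − 0.381×4 = 12.5 V.
Saturation requires V_DS ≥ V_GS − V_t = 1.09 V; 12.5 ≥ 1.09 ✓.

I_D ≈ 0.38 mA, V_DS ≈ 12 V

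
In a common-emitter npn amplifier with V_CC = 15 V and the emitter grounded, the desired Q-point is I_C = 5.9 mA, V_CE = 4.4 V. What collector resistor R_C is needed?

Collector loop: V_CC = I_C·R_C + V_CE.
R_C = (V_CC − V_CE)/I_C = (15 − 4.4)/5.9 = 1.8 kΩ.

R_C ≈ 1.8 kΩ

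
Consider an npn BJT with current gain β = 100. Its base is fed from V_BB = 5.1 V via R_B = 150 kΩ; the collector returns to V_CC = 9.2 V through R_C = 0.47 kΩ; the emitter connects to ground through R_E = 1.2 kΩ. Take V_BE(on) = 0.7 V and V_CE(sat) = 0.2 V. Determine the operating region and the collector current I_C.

active; I_C ≈ 1.6 mA

Assume active. Base-emitter loop: I_B = (V_BB − V_BE)/(R_B + (β+1)R_E) = (5.1 − 0.7)/(150 + 101×1.2) = 0.0162 mA.
I_C = β·I_B = 100×0.0162 = 1.62 mA.
V_CE = V_CC − I_C·R_C − I_E·R_E = 9.2 − 1.62×0.47 − 1.64×1.2 = 6.47 V > V_CE(sat), so the active-region assumption holds.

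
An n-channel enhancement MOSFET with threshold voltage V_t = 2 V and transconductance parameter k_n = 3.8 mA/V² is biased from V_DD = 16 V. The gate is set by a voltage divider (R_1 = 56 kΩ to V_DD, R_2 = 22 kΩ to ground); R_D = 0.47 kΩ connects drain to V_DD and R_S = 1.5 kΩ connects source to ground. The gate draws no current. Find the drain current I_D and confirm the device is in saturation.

I_D ≈ 1.2 mA

V_G = V_DD·R_2/(R_1+R_2) = 16×22/78 = 4.51 V.
Assume saturation: I_D = (k_n/2)(V_GS − V_t)² with V_GS = V_G − I_D·R_S = 4.51 − 1.5·I_D.
Substituting gives 4.27·I_D² − 15.3·I_D + 12 = 0, with roots I_D = 1.16 or 2.43 mA.
The root I_D = 2.43 mA gives V_GS = 0.869 V ≤ V_t, so take I_D = 1.16 mA.
Then V_GS = 2.78 V and V_DS = V_DD − I_D(R_D+R_S) = 16 − 1.16×1.97 = 13.7 V.
Saturation requires V_DS ≥ V_GS − V_t = 0.78 V; 13.7 ≥ 0.78 ✓.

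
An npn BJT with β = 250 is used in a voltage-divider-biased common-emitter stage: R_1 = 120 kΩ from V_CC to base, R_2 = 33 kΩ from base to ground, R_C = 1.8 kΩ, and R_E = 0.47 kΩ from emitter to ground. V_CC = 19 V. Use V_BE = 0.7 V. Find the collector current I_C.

Thevenize the base divider: V_Th = V_CC·R_2/(R_1+R_2) = 19×33/153 = 4.1 V, R_Th = R_1‖R_2 = 25.9 kΩ.
Base-emitter loop: V_Th = I_B·R_Th + V_BE + (β+1)I_B·R_E, so I_B = (4.1 − 0.7) / (25.9 + 251×0.47) = 0.0236 mA.
I_C = β·I_B = 250×0.0236 = 5.91 mA, and I_E = (β+1)I_B = 5.93 mA.
V_CE = V_CC − I_C·R_C − I_E·R_E = 19 − 5.91×1.8 − 5.93×0.47 = 5.58 V.
V_CE = 5.58 V > 0.2 V confirms active-region operation.

I_C ≈ 5.9 mA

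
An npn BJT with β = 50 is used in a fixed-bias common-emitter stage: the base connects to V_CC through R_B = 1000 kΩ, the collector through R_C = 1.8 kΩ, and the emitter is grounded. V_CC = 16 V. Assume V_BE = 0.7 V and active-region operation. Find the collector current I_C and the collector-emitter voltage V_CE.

I_C ≈ 0.77 mA, V_CE ≈ 15 V

Base loop: V_CC = I_B·R_B + V_BE, so I_B = (16 − 0.7)/1000 kΩ = 0.0153 mA.
In the active region I_C = β·I_B = 50 × 0.0153 = 0.765 mA.
Collector loop: V_CE = V_CC − I_C·R_C = 16 − 0.765×1.8 = 14.6 V.
Since V_CE = 14.6 V > V_CE(sat) ≈ 0.2 V, the transistor is in the active region as assumed.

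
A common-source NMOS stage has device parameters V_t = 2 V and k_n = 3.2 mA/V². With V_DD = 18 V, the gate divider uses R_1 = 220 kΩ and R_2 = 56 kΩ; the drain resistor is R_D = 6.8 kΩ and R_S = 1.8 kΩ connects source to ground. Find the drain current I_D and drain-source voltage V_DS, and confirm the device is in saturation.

I_D ≈ 0.58 mA, V_DS ≈ 13 V

V_G = V_DD·R_2/(R_1+R_2) = 18×56/276 = 3.65 V.
Assume saturation: I_D = (k_n/2)(V_GS − V_t)² with V_GS = V_G − I_D·R_S = 3.65 − 1.8·I_D.
Substituting gives 5.18·I_D² − 10.5·I_D + 4.37 = 0, with roots I_D = 0.583 or 1.45 mA.
The root I_D = 1.45 mA gives V_GS = 1.05 V ≤ V_t, so take I_D = 0.583 mA.
Then V_GS = 2.6 V and V_DS = V_DD − I_D(R_D+R_S) = 18 − 0.583×8.6 = 13 V.
Saturation requires V_DS ≥ V_GS − V_t = 0.603 V; 13 ≥ 0.603 ✓.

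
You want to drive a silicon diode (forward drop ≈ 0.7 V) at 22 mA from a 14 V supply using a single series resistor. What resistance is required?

R ≈ 0.6 kΩ

The resistor drops V_S − V_D = 14 − 0.7 = 13.3 V at 22 mA.
R = 13.3 V / 22 mA = 0.605 kΩ.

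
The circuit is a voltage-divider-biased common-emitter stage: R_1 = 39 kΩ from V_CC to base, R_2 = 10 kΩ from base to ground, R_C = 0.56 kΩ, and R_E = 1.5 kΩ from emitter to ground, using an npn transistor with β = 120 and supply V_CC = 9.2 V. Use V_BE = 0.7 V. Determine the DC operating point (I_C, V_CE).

I_C ≈ 0.75 mA, V_CE ≈ 7.7 V

Thevenize the base divider: V_Th = V_CC·R_2/(R_1+R_2) = 9.2×10/49 = 1.88 V, R_Th = R_1‖R_2 = 7.96 kΩ.
Base-emitter loop: V_Th = I_B·R_Th + V_BE + (β+1)I_B·R_E, so I_B = (1.88 − 0.7) / (7.96 + 121×1.5) = 0.00622 mA.
I_C = β·I_B = 120×0.00622 = 0.746 mA, and I_E = (β+1)I_B = 0.752 mA.
V_CE = V_CC − I_C·R_C − I_E·R_E = 9.2 − 0.746×0.56 − 0.752×1.5 = 7.65 V.
V_CE = 7.65 V > 0.2 V confirms active-region operation.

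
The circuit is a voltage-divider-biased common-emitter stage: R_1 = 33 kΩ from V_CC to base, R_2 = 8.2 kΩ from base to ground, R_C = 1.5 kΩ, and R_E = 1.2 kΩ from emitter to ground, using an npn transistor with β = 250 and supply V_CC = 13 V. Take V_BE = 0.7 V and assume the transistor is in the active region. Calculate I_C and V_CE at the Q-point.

I_C ≈ 1.5 mA, V_CE ≈ 8.9 V

Thevenize the base divider: V_Th = V_CC·R_2/(R_1+R_2) = 13×8.2/41.2 = 2.59 V, R_Th = R_1‖R_2 = 6.57 kΩ.
Base-emitter loop: V_Th = I_B·R_Th + V_BE + (β+1)I_B·R_E, so I_B = (2.59 − 0.7) / (6.57 + 251×1.2) = 0.00613 mA.
I_C = β·I_B = 250×0.00613 = 1.53 mA, and I_E = (β+1)I_B = 1.54 mA.
V_CE = V_CC − I_C·R_C − I_E·R_E = 13 − 1.53×1.5 − 1.54×1.2 = 8.85 V.
V_CE = 8.85 V > 0.2 V confirms active-region operation.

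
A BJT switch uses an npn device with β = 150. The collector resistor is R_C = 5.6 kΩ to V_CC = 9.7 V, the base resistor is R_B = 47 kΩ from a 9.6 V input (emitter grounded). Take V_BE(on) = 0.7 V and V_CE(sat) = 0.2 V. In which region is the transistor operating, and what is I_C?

saturation; I_C ≈ 1.7 mA

Assume active: I_B = (9.6 − 0.7)/47 = 0.189 mA, giving I_C = β·I_B = 28.4 mA.
But then V_CE = 9.7 − 28.4×5.6 = -149 V < V_CE(sat) = 0.2 V — impossible in the active region.
So the transistor is saturated. With V_CE = 0.2 V, I_C = (V_CC − 0.2)/R_C = 9.5/5.6 = 1.7 mA.
Check: β·I_B = 28.4 mA > I_C = 1.7 mA, confirming saturation.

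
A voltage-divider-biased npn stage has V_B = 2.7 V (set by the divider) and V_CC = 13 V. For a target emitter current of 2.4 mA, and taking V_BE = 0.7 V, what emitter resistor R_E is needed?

R_E ≈ 0.83 kΩ

V_E = V_B − V_BE = 2.7 − 0.7 = 2 V.
R_E = V_E / I_E = 2 / 2.4 = 0.833 kΩ.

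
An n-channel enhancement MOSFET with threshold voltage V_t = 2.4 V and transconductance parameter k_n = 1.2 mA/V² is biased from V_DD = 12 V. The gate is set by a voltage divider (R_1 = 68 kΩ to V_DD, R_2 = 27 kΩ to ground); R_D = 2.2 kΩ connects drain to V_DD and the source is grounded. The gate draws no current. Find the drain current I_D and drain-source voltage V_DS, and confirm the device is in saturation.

V_G = V_DD·R_2/(R_1+R_2) = 12×27/95 = 3.41 V. With the source grounded, V_GS = V_G = 3.41 V.
Assume saturation: I_D = (k_n/2)(V_GS − V_t)² = (1.2/2)×(3.41 − 2.4)² = 0.6×1.01² = 0.613 mA.
V_DS = V_DD − I_D·R_D = 12 − 0.613×2.2 = 10.7 V.
Saturation requires V_DS ≥ V_GS − V_t = 1.01 V; 10.7 ≥ 1.01 ✓.

I_D ≈ 0.61 mA, V_DS ≈ 11 V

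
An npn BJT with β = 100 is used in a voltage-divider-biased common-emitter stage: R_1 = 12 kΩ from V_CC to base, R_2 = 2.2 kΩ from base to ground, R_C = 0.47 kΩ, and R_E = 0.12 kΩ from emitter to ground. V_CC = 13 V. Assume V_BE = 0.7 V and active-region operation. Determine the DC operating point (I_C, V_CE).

I_C ≈ 9.4 mA, V_CE ≈ 7.4 V

Thevenize the base divider: V_Th = V_CC·R_2/(R_1+R_2) = 13×2.2/14.2 = 2.01 V, R_Th = R_1‖R_2 = 1.86 kΩ.
Base-emitter loop: V_Th = I_B·R_Th + V_BE + (β+1)I_B·R_E, so I_B = (2.01 − 0.7) / (1.86 + 101×0.12) = 0.094 mA.
I_C = β·I_B = 100×0.094 = 9.4 mA, and I_E = (β+1)I_B = 9.49 mA.
V_CE = V_CC − I_C·R_C − I_E·R_E = 13 − 9.4×0.47 − 9.49×0.12 = 7.44 V.
V_CE = 7.44 V > 0.2 V confirms active-region operation.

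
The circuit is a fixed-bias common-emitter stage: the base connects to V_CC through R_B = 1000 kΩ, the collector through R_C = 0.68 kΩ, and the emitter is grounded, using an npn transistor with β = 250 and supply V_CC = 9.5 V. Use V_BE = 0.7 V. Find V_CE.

Base loop: V_CC = I_B·R_B + V_BE, so I_B = (9.5 − 0.7)/1000 kΩ = 0.0088 mA.
In the active region I_C = β·I_B = 250 × 0.0088 = 2.2 mA.
Collector loop: V_CE = V_CC − I_C·R_C = 9.5 − 2.2×0.68 = 8 V.
Since V_CE = 8 V > V_CE(sat) ≈ 0.2 V, the transistor is in the active region as assumed.

V_CE ≈ 8 V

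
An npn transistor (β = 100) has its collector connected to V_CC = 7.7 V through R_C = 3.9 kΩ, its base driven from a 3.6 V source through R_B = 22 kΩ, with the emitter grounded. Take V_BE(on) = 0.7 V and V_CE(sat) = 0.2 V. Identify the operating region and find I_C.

Assume active: I_B = (3.6 − 0.7)/22 = 0.132 mA, giving I_C = β·I_B = 13.2 mA.
But then V_CE = 7.7 − 13.2×3.9 = -43.7 V < V_CE(sat) = 0.2 V — impossible in the active region.
So the transistor is saturated. With V_CE = 0.2 V, I_C = (V_CC − 0.2)/R_C = 7.5/3.9 = 1.92 mA.
Check: β·I_B = 13.2 mA > I_C = 1.92 mA, confirming saturation.

saturation; I_C ≈ 1.9 mA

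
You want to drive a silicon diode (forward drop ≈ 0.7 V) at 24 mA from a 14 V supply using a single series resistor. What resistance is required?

The resistor drops V_S − V_D = 14 − 0.7 = 13.3 V at 24 mA.
R = 13.3 V / 24 mA = 0.554 kΩ.

R ≈ 0.55 kΩ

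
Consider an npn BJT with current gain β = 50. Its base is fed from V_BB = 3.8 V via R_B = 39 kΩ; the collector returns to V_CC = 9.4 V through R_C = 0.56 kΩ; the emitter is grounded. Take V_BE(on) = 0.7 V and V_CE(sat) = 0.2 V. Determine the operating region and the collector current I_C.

active; I_C ≈ 4 mA

Assume active. Base-emitter loop: I_B = (V_BB − V_BE)/R_B = (3.8 − 0.7)/39 = 0.0795 mA.
I_C = β·I_B = 50×0.0795 = 3.97 mA.
V_CE = V_CC − I_C·R_C = 9.4 − 3.97×0.56 = 7.17 V > V_CE(sat), so the active-region assumption holds.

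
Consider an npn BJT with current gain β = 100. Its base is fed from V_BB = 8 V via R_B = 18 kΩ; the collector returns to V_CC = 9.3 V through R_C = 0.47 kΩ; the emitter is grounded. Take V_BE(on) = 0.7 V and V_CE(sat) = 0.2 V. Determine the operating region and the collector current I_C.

Assume active: I_B = (8 − 0.7)/18 = 0.406 mA, giving I_C = β·I_B = 40.6 mA.
But then V_CE = 9.3 − 40.6×0.47 = -9.76 V < V_CE(sat) = 0.2 V — impossible in the active region.
So the transistor is saturated. With V_CE = 0.2 V, I_C = (V_CC − 0.2)/R_C = 9.1/0.47 = 19.4 mA.
Check: β·I_B = 40.6 mA > I_C = 19.4 mA, confirming saturation.

saturation; I_C ≈ 19 mA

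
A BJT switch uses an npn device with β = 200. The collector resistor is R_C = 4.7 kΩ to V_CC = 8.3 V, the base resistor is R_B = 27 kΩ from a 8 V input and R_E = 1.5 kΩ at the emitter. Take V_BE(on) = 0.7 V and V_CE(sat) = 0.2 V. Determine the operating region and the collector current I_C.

Assume active: I_B = (8 − 0.7)/(27 + 201×1.5) = 0.0222 mA, I_C = β·I_B = 4.44 mA.
Then V_CE = 8.3 − 4.44×4.7 − 4.47×1.5 = -19.3 V < 0.2 V — the active assumption fails.
Re-solve with V_CE = 0.2 V. KCL at the emitter: V_E/R_E = (V_BB−0.7−V_E)/R_B + (V_CC−0.2−V_E)/R_C, giving V_E = 2.18 V.
I_C = (V_CC − 0.2 − V_E)/R_C = (8.1 − 2.18)/4.7 = 1.26 mA.
Check: I_B = (7.3 − 2.18)/27 = 0.19 mA, and β·I_B = 38 mA > I_C, confirming saturation.

saturation; I_C ≈ 1.3 mA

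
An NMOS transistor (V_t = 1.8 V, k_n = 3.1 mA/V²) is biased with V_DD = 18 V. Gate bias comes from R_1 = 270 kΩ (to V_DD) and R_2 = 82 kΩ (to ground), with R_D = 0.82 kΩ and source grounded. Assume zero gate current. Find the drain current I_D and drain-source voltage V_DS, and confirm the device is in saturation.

V_G = V_DD·R_2/(R_1+R_2) = 18×82/352 = 4.19 V. With the source grounded, V_GS = V_G = 4.19 V.
Assume saturation: I_D = (k_n/2)(V_GS − V_t)² = (3.1/2)×(4.19 − 1.8)² = 1.55×2.39² = 8.88 mA.
V_DS = V_DD − I_D·R_D = 18 − 8.88×0.82 = 10.7 V.
Saturation requires V_DS ≥ V_GS − V_t = 2.39 V; 10.7 ≥ 2.39 ✓.

I_D ≈ 8.9 mA, V_DS ≈ 11 V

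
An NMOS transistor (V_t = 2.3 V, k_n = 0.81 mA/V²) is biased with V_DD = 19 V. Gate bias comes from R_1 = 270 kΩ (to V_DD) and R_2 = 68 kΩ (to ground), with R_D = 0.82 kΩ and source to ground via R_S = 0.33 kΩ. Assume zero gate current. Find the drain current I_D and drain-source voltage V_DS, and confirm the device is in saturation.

I_D ≈ 0.68 mA, V_DS ≈ 18 V

V_G = V_DD·R_2/(R_1+R_2) = 19×68/338 = 3.82 V.
Assume saturation: I_D = (k_n/2)(V_GS − V_t)² with V_GS = V_G − I_D·R_S = 3.82 − 0.33·I_D.
Substituting gives 0.0441·I_D² − 1.41·I_D + 0.939 = 0, with roots I_D = 0.682 or 31.2 mA.
The root I_D = 31.2 mA gives V_GS = -6.48 V ≤ V_t, so take I_D = 0.682 mA.
Then V_GS = 3.6 V and V_DS = V_DD − I_D(R_D+R_S) = 19 − 0.682×1.15 = 18.2 V.
Saturation requires V_DS ≥ V_GS − V_t = 1.3 V; 18.2 ≥ 1.3 ✓.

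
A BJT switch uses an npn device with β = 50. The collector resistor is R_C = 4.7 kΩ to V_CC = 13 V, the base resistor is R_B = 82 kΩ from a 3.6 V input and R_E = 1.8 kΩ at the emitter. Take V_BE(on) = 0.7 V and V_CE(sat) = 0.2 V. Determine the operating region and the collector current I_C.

Assume active. Base-emitter loop: I_B = (V_BB − V_BE)/(R_B + (β+1)R_E) = (3.6 − 0.7)/(82 + 51×1.8) = 0.0167 mA.
I_C = β·I_B = 50×0.0167 = 0.834 mA.
V_CE = V_CC − I_C·R_C − I_E·R_E = 13 − 0.834×4.7 − 0.851×1.8 = 7.55 V > V_CE(sat), so the active-region assumption holds.

active; I_C ≈ 0.83 mA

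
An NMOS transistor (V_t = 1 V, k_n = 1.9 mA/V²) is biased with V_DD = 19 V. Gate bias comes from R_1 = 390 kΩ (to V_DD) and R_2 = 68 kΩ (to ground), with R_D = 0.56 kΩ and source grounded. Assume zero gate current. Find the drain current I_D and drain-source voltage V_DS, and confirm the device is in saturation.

V_G = V_DD·R_2/(R_1+R_2) = 19×68/458 = 2.82 V. With the source grounded, V_GS = V_G = 2.82 V.
Assume saturation: I_D = (k_n/2)(V_GS − V_t)² = (1.9/2)×(2.82 − 1)² = 0.95×1.82² = 3.15 mA.
V_DS = V_DD − I_D·R_D = 19 − 3.15×0.56 = 17.2 V.
Saturation requires V_DS ≥ V_GS − V_t = 1.82 V; 17.2 ≥ 1.82 ✓.

I_D ≈ 3.2 mA, V_DS ≈ 17 V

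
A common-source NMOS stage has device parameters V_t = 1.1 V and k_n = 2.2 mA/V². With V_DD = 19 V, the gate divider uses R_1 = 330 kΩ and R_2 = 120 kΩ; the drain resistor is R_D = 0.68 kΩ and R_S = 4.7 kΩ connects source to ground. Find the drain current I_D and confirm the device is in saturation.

I_D ≈ 0.68 mA

V_G = V_DD·R_2/(R_1+R_2) = 19×120/450 = 5.07 V.
Assume saturation: I_D = (k_n/2)(V_GS − V_t)² with V_GS = V_G − I_D·R_S = 5.07 − 4.7·I_D.
Substituting gives 24.3·I_D² − 42·I_D + 17.3 = 0, with roots I_D = 0.677 or 1.05 mA.
The root I_D = 1.05 mA gives V_GS = 0.122 V ≤ V_t, so take I_D = 0.677 mA.
Then V_GS = 1.88 V and V_DS = V_DD − I_D(R_D+R_S) = 19 − 0.677×5.38 = 15.4 V.
Saturation requires V_DS ≥ V_GS − V_t = 0.785 V; 15.4 ≥ 0.785 ✓.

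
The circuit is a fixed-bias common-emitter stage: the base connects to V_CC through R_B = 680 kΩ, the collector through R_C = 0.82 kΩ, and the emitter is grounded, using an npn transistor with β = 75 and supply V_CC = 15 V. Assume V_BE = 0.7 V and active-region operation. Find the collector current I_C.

Base loop: V_CC = I_B·R_B + V_BE, so I_B = (15 − 0.7)/680 kΩ = 0.021 mA.
In the active region I_C = β·I_B = 75 × 0.021 = 1.58 mA.
Collector loop: V_CE = V_CC − I_C·R_C = 15 − 1.58×0.82 = 13.7 V.
Since V_CE = 13.7 V > V_CE(sat) ≈ 0.2 V, the transistor is in the active region as assumed.

I_C ≈ 1.6 mA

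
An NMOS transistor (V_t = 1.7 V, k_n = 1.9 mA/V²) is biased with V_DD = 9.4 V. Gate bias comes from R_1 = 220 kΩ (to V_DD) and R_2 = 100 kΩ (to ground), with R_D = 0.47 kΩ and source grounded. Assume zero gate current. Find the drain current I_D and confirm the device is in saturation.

I_D ≈ 1.5 mA

V_G = V_DD·R_2/(R_1+R_2) = 9.4×100/320 = 2.94 V. With the source grounded, V_GS = V_G = 2.94 V.
Assume saturation: I_D = (k_n/2)(V_GS − V_t)² = (1.9/2)×(2.94 − 1.7)² = 0.95×1.24² = 1.45 mA.
V_DS = V_DD − I_D·R_D = 9.4 − 1.45×0.47 = 8.72 V.
Saturation requires V_DS ≥ V_GS − V_t = 1.24 V; 8.72 ≥ 1.24 ✓.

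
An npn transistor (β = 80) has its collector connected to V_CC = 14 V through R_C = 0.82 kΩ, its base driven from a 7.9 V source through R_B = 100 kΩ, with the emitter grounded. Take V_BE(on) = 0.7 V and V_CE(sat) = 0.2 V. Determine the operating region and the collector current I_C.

active; I_C ≈ 5.8 mA

Assume active. Base-emitter loop: I_B = (V_BB − V_BE)/R_B = (7.9 − 0.7)/100 = 0.072 mA.
I_C = β·I_B = 80×0.072 = 5.76 mA.
V_CE = V_CC − I_C·R_C = 14 − 5.76×0.82 = 9.28 V > V_CE(sat), so the active-region assumption holds.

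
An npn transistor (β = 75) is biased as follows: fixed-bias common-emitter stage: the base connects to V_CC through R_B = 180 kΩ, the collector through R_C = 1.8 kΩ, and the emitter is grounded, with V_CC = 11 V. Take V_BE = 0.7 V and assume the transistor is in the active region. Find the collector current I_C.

Base loop: V_CC = I_B·R_B + V_BE, so I_B = (11 − 0.7)/180 kΩ = 0.0572 mA.
In the active region I_C = β·I_B = 75 × 0.0572 = 4.29 mA.
Collector loop: V_CE = V_CC − I_C·R_C = 11 − 4.29×1.8 = 3.27 V.
Since V_CE = 3.27 V > V_CE(sat) ≈ 0.2 V, the transistor is in the active region as assumed.

I_C ≈ 4.3 mA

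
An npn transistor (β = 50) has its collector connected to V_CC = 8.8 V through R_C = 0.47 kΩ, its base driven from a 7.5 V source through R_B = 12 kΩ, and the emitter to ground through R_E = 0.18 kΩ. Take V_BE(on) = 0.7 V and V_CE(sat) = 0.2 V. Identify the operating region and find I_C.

saturation; I_C ≈ 13 mA

Assume active: I_B = (7.5 − 0.7)/(12 + 51×0.18) = 0.321 mA, I_C = β·I_B = 16.1 mA.
Then V_CE = 8.8 − 16.1×0.47 − 16.4×0.18 = -1.69 V < 0.2 V — the active assumption fails.
Re-solve with V_CE = 0.2 V. KCL at the emitter: V_E/R_E = (V_BB−0.7−V_E)/R_B + (V_CC−0.2−V_E)/R_C, giving V_E = 2.43 V.
I_C = (V_CC − 0.2 − V_E)/R_C = (8.6 − 2.43)/0.47 = 13.1 mA.
Check: I_B = (6.8 − 2.43)/12 = 0.364 mA, and β·I_B = 18.2 mA > I_C, confirming saturation.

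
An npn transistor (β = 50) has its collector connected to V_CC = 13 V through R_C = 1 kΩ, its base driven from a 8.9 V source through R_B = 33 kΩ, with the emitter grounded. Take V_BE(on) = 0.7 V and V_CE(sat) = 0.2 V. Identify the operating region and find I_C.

active; I_C ≈ 12 mA

Assume active. Base-emitter loop: I_B = (V_BB − V_BE)/R_B = (8.9 − 0.7)/33 = 0.248 mA.
I_C = β·I_B = 50×0.248 = 12.4 mA.
V_CE = V_CC − I_C·R_C = 13 − 12.4×1 = 0.576 V > V_CE(sat), so the active-region assumption holds.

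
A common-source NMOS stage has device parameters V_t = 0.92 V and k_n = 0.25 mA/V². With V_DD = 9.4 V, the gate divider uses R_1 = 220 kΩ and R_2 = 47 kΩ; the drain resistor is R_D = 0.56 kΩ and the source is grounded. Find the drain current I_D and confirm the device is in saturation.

I_D ≈ 0.067 mA

V_G = V_DD·R_2/(R_1+R_2) = 9.4×47/267 = 1.65 V. With the source grounded, V_GS = V_G = 1.65 V.
Assume saturation: I_D = (k_n/2)(V_GS − V_t)² = (0.25/2)×(1.65 − 0.92)² = 0.125×0.735² = 0.0675 mA.
V_DS = V_DD − I_D·R_D = 9.4 − 0.0675×0.56 = 9.36 V.
Saturation requires V_DS ≥ V_GS − V_t = 0.735 V; 9.36 ≥ 0.735 ✓.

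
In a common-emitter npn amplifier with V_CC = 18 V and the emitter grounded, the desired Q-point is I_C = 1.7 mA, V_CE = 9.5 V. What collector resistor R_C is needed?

R_C ≈ 5 kΩ

Collector loop: V_CC = I_C·R_C + V_CE.
R_C = (V_CC − V_CE)/I_C = (18 − 9.5)/1.7 = 5 kΩ.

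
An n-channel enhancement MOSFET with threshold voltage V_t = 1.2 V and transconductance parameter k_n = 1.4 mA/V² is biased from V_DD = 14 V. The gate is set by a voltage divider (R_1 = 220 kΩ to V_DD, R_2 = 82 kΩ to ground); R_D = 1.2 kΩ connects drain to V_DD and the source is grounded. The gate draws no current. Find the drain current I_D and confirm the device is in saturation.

I_D ≈ 4.7 mA

V_G = V_DD·R_2/(R_1+R_2) = 14×82/302 = 3.8 V. With the source grounded, V_GS = V_G = 3.8 V.
Assume saturation: I_D = (k_n/2)(V_GS − V_t)² = (1.4/2)×(3.8 − 1.2)² = 0.7×2.6² = 4.74 mA.
V_DS = V_DD − I_D·R_D = 14 − 4.74×1.2 = 8.32 V.
Saturation requires V_DS ≥ V_GS − V_t = 2.6 V; 8.32 ≥ 2.6 ✓.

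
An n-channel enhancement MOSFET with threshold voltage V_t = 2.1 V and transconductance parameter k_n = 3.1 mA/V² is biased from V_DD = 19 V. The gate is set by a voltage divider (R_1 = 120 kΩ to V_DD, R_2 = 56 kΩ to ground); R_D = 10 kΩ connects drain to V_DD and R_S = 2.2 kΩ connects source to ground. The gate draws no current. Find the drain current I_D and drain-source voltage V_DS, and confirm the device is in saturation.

I_D ≈ 1.4 mA, V_DS ≈ 2.3 V

V_G = V_DD·R_2/(R_1+R_2) = 19×56/176 = 6.05 V.
Assume saturation: I_D = (k_n/2)(V_GS − V_t)² with V_GS = V_G − I_D·R_S = 6.05 − 2.2·I_D.
Substituting gives 7.5·I_D² − 27.9·I_D + 24.1 = 0, with roots I_D = 1.37 or 2.35 mA.
The root I_D = 2.35 mA gives V_GS = 0.868 V ≤ V_t, so take I_D = 1.37 mA.
Then V_GS = 3.04 V and V_DS = V_DD − I_D(R_D+R_S) = 19 − 1.37×12.2 = 2.33 V.
Saturation requires V_DS ≥ V_GS − V_t = 0.939 V; 2.33 ≥ 0.939 ✓.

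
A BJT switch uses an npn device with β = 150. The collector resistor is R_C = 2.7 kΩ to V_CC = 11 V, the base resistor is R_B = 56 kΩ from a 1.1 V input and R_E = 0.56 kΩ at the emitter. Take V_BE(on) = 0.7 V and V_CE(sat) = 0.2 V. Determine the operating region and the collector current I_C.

Assume active. Base-emitter loop: I_B = (V_BB − V_BE)/(R_B + (β+1)R_E) = (1.1 − 0.7)/(56 + 151×0.56) = 0.00285 mA.
I_C = β·I_B = 150×0.00285 = 0.427 mA.
V_CE = V_CC − I_C·R_C − I_E·R_E = 11 − 0.427×2.7 − 0.43×0.56 = 9.61 V > V_CE(sat), so the active-region assumption holds.

active; I_C ≈ 0.43 mA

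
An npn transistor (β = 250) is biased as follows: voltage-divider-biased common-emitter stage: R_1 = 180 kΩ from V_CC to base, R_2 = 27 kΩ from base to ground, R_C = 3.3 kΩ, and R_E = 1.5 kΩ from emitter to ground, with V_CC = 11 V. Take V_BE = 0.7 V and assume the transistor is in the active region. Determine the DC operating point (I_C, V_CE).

I_C ≈ 0.46 mA, V_CE ≈ 8.8 V

Thevenize the base divider: V_Th = V_CC·R_2/(R_1+R_2) = 11×27/207 = 1.43 V, R_Th = R_1‖R_2 = 23.5 kΩ.
Base-emitter loop: V_Th = I_B·R_Th + V_BE + (β+1)I_B·R_E, so I_B = (1.43 − 0.7) / (23.5 + 251×1.5) = 0.00184 mA.
I_C = β·I_B = 250×0.00184 = 0.459 mA, and I_E = (β+1)I_B = 0.461 mA.
V_CE = V_CC − I_C·R_C − I_E·R_E = 11 − 0.459×3.3 − 0.461×1.5 = 8.79 V.
V_CE = 8.79 V > 0.2 V confirms active-region operation.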